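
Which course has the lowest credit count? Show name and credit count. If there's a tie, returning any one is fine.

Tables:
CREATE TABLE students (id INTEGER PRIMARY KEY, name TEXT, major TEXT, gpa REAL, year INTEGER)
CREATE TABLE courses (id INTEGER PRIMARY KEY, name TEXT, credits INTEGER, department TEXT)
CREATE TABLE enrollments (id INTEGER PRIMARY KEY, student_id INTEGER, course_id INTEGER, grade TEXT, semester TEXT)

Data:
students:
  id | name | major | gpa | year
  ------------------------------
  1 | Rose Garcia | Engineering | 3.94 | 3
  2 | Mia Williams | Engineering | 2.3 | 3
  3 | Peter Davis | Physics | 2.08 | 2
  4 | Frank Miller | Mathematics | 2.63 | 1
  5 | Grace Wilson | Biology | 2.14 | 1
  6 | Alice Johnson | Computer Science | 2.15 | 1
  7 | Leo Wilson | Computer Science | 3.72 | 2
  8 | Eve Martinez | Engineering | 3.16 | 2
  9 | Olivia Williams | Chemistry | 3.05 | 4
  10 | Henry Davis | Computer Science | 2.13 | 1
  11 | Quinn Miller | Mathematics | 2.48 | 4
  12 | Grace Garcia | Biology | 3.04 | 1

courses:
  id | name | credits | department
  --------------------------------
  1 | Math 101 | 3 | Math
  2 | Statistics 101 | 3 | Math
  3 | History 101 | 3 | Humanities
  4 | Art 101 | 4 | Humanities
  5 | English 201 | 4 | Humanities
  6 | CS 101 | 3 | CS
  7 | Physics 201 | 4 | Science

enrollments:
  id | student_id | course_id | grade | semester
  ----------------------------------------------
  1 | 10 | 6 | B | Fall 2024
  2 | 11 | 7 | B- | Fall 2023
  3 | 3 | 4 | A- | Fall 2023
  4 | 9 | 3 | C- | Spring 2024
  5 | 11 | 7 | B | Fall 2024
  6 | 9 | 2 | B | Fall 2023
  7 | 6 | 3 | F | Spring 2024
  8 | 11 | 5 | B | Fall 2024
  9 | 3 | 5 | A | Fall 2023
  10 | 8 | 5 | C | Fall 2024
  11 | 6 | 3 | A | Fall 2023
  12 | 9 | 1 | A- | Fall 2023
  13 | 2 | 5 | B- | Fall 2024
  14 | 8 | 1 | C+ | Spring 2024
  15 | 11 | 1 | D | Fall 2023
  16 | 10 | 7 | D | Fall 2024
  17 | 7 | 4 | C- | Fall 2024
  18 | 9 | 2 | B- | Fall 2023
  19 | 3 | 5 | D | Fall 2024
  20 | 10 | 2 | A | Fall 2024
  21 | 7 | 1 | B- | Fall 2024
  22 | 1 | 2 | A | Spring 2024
SELECT name, credits FROM courses ORDER BY credits ASC LIMIT 1

Execution result:
name | credits
Math 101 | 3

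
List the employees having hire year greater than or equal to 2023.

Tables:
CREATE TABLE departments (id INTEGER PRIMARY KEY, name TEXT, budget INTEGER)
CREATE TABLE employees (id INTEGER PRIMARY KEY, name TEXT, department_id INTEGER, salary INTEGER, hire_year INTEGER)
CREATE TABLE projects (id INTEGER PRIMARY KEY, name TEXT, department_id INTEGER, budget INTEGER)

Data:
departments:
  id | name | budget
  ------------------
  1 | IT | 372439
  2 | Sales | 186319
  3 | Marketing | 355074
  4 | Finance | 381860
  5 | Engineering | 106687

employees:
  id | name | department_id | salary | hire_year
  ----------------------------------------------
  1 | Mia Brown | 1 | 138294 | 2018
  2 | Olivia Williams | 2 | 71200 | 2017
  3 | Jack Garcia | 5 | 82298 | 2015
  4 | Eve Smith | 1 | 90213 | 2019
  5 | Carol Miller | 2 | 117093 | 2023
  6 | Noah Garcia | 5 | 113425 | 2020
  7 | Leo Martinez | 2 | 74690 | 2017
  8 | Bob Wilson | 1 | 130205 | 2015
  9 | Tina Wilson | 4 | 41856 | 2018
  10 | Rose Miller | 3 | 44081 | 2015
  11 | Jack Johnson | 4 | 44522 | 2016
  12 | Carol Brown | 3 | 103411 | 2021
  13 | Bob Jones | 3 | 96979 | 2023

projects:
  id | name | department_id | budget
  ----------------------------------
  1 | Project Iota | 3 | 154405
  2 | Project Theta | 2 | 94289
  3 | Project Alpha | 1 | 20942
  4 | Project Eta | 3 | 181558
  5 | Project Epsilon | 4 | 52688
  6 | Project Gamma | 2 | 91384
SELECT name, hire_year FROM employees WHERE hire_year >= 2023

Execution result:
name | hire_year
Carol Miller | 2023
Bob Jones | 2023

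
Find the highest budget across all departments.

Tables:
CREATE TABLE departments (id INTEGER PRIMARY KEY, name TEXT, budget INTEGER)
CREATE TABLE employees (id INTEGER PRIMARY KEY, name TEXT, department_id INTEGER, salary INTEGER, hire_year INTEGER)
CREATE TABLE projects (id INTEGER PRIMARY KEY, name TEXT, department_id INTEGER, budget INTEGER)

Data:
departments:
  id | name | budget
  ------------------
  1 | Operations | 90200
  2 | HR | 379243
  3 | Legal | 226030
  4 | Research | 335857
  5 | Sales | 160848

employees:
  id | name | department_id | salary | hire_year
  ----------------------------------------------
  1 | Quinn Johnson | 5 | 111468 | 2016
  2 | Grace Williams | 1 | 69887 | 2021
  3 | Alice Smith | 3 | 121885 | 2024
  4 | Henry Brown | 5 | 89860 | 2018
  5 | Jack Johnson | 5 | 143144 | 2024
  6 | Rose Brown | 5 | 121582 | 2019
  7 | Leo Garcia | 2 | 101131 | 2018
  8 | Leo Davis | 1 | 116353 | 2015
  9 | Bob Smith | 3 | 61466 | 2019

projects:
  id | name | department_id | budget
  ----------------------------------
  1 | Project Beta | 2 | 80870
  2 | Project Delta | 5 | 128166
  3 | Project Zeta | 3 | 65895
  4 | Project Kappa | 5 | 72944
SELECT MAX(budget) FROM departments

Execution result:
379243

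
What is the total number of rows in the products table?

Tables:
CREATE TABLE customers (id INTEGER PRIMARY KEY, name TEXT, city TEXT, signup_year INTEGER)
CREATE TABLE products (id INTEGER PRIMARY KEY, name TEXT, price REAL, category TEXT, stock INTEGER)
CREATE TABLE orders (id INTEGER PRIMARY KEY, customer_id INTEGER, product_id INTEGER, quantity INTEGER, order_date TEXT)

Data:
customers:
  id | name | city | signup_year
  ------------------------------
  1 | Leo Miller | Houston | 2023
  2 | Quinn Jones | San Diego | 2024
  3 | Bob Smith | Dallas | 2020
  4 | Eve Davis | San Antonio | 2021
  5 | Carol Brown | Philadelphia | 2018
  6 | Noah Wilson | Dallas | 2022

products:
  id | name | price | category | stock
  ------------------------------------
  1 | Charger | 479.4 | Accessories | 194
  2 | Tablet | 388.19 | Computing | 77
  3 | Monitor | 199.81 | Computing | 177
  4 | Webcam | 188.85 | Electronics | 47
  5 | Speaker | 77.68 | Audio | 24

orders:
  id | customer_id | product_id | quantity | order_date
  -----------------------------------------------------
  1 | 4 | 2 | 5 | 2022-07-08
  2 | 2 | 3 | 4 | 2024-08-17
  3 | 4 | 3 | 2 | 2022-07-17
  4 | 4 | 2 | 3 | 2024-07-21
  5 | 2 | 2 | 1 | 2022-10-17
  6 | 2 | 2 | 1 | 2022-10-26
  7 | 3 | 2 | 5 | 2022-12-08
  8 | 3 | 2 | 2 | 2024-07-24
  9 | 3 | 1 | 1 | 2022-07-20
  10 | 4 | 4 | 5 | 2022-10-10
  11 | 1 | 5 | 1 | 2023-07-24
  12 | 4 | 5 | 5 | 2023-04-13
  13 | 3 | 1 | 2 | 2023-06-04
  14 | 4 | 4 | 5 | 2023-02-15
SELECT COUNT(*) FROM products

Execution result:
5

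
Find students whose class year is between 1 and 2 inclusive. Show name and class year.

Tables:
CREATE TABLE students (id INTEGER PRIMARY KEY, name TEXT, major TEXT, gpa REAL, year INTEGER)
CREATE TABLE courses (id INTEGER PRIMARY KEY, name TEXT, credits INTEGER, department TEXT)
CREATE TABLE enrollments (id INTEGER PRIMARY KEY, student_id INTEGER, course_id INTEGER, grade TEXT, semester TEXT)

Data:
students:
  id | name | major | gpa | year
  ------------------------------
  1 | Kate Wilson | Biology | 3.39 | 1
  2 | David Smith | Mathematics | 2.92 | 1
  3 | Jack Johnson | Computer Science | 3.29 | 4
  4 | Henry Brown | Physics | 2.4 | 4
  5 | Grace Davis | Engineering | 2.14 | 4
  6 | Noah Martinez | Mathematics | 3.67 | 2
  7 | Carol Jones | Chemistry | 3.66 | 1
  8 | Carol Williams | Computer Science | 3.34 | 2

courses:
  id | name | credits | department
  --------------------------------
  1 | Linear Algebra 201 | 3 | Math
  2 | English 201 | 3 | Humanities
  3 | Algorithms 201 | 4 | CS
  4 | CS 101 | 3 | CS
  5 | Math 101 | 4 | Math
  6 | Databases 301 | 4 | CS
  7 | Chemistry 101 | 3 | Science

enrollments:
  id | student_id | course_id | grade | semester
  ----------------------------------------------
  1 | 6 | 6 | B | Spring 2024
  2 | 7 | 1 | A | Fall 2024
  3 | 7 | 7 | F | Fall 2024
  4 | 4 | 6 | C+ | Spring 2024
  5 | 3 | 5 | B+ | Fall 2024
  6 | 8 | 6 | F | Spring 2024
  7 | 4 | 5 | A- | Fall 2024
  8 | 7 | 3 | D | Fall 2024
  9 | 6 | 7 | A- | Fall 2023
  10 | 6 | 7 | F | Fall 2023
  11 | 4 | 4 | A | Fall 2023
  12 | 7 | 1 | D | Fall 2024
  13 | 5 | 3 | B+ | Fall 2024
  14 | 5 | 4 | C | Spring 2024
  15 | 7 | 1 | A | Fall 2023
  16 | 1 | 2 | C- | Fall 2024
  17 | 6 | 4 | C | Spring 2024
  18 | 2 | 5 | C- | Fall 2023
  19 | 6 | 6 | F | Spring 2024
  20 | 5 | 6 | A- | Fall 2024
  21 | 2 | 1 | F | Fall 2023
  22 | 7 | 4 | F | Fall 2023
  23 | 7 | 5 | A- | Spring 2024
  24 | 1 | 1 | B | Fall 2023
SELECT name, year FROM students WHERE year BETWEEN 1 AND 2

Execution result:
name | year
Kate Wilson | 1
David Smith | 1
Noah Martinez | 2
Carol Jones | 1
Carol Williams | 2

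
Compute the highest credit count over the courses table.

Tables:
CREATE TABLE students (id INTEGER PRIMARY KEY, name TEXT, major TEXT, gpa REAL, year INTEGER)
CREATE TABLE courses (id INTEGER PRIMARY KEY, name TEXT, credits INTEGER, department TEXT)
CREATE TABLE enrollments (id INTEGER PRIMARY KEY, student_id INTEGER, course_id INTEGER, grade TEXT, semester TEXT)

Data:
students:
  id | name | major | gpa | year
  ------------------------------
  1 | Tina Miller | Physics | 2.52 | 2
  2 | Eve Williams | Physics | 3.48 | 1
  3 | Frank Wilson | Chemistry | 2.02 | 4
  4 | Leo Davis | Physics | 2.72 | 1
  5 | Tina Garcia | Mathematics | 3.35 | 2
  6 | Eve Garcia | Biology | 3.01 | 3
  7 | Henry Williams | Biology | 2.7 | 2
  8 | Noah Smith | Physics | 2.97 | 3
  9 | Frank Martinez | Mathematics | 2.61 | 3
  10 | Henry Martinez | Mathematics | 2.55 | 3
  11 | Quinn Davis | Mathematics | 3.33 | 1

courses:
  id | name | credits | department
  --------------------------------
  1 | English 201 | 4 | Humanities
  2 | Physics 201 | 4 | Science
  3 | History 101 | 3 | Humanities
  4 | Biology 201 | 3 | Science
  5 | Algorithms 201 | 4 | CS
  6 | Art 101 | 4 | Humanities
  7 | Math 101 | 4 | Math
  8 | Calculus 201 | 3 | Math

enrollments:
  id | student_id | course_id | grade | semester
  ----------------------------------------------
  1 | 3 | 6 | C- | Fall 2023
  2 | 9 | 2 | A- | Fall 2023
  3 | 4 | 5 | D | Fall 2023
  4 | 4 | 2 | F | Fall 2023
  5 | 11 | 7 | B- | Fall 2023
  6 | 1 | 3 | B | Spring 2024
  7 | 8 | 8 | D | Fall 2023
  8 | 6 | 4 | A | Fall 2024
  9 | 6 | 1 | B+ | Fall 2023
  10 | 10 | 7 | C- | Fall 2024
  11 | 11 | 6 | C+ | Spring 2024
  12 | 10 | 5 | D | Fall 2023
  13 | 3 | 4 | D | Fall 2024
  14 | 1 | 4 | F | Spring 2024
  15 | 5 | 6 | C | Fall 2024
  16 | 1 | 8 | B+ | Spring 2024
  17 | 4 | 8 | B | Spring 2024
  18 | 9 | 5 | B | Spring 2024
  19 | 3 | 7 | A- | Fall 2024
SELECT MAX(credits) FROM courses

Execution result:
4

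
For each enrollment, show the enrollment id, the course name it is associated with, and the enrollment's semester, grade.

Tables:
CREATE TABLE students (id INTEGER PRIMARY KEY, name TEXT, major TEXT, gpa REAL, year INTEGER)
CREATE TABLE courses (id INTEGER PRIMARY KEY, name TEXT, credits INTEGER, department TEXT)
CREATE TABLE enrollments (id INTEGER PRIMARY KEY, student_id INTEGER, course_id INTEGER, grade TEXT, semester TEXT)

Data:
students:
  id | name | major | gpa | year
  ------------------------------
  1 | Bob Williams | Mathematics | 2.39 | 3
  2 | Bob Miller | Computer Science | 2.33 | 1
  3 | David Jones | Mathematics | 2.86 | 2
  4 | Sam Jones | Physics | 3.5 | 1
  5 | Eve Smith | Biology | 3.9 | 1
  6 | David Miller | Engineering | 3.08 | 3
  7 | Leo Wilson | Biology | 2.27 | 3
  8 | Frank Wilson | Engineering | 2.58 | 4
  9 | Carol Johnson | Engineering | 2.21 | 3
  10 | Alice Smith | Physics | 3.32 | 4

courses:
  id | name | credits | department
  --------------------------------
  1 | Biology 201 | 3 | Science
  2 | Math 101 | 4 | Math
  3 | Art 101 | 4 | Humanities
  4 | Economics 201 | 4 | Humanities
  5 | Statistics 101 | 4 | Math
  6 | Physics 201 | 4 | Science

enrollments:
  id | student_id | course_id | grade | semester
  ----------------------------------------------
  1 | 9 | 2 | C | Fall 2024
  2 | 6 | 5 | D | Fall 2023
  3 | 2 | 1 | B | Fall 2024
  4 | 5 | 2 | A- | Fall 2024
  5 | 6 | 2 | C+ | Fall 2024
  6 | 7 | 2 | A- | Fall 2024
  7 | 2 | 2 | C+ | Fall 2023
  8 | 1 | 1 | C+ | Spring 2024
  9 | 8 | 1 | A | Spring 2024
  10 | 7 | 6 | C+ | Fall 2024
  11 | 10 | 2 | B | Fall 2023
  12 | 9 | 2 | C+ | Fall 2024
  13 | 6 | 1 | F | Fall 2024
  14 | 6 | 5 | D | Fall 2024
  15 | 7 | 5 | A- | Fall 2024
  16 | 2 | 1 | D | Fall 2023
SELECT c.id, p.name AS course, c.semester, c.grade FROM enrollments c JOIN courses p ON c.course_id = p.id

Execution result:
id | course | semester | grade
1 | Math 101 | Fall 2024 | C
2 | Statistics 101 | Fall 2023 | D
3 | Biology 201 | Fall 2024 | B
4 | Math 101 | Fall 2024 | A-
5 | Math 101 | Fall 2024 | C+
6 | Math 101 | Fall 2024 | A-
7 | Math 101 | Fall 2023 | C+
8 | Biology 201 | Spring 2024 | C+
9 | Biology 201 | Spring 2024 | A
10 | Physics 201 | Fall 2024 | C+
11 | Math 101 | Fall 2023 | B
12 | Math 101 | Fall 2024 | C+
13 | Biology 201 | Fall 2024 | F
14 | Statistics 101 | Fall 2024 | D
15 | Statistics 101 | Fall 2024 | A-
16 | Biology 201 | Fall 2023 | D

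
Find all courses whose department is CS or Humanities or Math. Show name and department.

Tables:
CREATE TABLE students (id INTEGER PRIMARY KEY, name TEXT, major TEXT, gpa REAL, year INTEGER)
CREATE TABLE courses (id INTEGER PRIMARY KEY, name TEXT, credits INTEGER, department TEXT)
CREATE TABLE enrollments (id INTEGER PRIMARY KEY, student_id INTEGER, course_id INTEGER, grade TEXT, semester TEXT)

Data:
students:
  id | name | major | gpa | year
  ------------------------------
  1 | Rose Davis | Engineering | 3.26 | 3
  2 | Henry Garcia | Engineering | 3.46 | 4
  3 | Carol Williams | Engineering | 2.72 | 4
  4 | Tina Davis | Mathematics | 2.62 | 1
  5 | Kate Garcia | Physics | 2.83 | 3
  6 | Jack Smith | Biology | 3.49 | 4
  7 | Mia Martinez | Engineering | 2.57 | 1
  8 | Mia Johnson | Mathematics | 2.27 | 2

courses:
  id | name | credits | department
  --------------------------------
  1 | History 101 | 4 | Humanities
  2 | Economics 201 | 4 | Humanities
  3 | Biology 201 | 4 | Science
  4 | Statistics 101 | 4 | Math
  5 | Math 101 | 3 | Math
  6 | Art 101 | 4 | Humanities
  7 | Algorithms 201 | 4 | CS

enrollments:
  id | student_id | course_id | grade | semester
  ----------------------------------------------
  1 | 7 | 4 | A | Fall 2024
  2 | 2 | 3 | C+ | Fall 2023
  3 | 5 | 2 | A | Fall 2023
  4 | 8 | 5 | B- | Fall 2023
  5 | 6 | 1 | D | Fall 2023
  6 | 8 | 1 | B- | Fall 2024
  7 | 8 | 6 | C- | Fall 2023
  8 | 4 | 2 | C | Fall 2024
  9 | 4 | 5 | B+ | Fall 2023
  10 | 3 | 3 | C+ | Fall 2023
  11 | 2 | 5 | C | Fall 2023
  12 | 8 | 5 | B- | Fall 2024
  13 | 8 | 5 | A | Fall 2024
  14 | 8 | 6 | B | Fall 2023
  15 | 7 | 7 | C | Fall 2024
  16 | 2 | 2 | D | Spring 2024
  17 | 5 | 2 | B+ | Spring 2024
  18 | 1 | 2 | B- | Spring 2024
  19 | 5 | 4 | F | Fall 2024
SELECT name, department FROM courses WHERE department IN ('CS', 'Humanities', 'Math')

Execution result:
name | department
History 101 | Humanities
Economics 201 | Humanities
Statistics 101 | Math
Math 101 | Math
Art 101 | Humanities
Algorithms 201 | CS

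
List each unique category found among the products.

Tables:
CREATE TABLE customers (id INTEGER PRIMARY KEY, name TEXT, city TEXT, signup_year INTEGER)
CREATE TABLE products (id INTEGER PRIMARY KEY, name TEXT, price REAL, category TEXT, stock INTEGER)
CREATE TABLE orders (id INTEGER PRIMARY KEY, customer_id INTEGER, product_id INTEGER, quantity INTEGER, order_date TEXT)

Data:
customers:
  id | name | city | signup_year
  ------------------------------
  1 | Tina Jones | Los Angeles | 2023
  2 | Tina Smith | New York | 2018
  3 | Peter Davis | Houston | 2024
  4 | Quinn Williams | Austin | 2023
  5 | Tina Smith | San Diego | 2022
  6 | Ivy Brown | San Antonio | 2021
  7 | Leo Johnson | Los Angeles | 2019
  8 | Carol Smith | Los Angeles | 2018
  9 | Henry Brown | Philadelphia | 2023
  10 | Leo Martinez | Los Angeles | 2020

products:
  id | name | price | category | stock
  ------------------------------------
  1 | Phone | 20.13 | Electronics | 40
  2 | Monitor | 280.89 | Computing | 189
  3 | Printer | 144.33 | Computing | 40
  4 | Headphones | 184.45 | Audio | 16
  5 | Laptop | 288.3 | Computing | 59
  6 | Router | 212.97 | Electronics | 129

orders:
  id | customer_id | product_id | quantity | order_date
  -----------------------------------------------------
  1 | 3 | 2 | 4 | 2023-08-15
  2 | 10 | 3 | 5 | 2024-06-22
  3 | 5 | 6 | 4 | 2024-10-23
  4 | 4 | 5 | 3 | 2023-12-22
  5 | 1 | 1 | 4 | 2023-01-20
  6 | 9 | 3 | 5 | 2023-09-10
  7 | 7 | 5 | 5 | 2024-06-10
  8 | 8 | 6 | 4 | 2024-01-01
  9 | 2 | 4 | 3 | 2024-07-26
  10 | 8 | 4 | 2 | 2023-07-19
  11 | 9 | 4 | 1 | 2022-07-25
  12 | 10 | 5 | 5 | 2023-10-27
SELECT DISTINCT category FROM products

Execution result:
category
Electronics
Computing
Audio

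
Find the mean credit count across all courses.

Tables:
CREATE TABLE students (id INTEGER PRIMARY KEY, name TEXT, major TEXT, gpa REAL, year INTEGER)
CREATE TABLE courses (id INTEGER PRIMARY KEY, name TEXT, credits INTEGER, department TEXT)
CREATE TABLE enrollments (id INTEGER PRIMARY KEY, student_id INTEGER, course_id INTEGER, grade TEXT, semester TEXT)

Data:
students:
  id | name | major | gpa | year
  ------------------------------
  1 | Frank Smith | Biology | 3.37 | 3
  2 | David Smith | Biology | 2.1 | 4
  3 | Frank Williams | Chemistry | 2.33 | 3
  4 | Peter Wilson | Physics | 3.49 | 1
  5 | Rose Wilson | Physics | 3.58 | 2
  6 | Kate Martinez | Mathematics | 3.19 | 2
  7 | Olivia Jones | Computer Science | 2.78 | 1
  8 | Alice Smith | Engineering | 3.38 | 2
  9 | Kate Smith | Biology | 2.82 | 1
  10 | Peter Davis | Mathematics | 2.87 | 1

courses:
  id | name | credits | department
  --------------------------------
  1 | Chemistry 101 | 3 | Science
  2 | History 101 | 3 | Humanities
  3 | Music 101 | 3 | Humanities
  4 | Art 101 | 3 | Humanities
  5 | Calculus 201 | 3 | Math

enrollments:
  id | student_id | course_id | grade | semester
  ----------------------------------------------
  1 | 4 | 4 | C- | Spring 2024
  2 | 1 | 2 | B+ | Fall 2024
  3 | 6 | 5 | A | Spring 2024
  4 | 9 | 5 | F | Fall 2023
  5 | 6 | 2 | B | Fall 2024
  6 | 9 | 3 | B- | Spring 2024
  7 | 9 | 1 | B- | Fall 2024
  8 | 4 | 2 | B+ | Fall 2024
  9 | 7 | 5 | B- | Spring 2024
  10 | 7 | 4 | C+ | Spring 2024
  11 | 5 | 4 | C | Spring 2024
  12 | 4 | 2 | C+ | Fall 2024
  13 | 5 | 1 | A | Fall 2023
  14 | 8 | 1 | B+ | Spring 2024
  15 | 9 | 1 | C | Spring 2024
SELECT AVG(credits) FROM courses

Execution result:
3.00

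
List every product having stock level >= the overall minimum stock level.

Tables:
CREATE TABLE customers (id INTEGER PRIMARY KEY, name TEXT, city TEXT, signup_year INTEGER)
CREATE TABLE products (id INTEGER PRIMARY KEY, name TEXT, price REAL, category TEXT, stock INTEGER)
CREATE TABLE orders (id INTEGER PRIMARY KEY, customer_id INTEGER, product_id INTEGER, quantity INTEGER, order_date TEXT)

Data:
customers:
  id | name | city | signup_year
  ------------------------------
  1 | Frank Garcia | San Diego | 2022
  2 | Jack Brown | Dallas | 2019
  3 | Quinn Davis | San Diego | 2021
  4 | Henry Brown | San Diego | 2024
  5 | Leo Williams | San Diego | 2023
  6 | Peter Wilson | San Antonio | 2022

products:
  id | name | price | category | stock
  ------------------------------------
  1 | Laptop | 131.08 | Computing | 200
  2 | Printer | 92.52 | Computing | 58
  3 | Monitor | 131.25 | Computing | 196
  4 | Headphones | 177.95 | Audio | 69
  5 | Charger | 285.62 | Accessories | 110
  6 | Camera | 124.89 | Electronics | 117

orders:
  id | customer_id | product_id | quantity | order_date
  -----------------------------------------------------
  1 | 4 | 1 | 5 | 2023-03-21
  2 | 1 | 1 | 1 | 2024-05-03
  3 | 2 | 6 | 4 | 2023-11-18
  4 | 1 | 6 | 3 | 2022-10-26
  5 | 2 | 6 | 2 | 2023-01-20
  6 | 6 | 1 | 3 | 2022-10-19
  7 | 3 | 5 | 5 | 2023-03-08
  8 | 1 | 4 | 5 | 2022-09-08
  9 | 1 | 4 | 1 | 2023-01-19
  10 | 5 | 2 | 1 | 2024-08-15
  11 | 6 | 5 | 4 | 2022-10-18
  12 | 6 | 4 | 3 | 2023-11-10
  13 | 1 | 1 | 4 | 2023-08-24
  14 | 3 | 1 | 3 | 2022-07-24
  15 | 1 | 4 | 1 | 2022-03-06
SELECT name, stock FROM products WHERE stock >= (SELECT MIN(stock) FROM products)

Execution result:
name | stock
Laptop | 200
Printer | 58
Monitor | 196
Headphones | 69
Charger | 110
Camera | 117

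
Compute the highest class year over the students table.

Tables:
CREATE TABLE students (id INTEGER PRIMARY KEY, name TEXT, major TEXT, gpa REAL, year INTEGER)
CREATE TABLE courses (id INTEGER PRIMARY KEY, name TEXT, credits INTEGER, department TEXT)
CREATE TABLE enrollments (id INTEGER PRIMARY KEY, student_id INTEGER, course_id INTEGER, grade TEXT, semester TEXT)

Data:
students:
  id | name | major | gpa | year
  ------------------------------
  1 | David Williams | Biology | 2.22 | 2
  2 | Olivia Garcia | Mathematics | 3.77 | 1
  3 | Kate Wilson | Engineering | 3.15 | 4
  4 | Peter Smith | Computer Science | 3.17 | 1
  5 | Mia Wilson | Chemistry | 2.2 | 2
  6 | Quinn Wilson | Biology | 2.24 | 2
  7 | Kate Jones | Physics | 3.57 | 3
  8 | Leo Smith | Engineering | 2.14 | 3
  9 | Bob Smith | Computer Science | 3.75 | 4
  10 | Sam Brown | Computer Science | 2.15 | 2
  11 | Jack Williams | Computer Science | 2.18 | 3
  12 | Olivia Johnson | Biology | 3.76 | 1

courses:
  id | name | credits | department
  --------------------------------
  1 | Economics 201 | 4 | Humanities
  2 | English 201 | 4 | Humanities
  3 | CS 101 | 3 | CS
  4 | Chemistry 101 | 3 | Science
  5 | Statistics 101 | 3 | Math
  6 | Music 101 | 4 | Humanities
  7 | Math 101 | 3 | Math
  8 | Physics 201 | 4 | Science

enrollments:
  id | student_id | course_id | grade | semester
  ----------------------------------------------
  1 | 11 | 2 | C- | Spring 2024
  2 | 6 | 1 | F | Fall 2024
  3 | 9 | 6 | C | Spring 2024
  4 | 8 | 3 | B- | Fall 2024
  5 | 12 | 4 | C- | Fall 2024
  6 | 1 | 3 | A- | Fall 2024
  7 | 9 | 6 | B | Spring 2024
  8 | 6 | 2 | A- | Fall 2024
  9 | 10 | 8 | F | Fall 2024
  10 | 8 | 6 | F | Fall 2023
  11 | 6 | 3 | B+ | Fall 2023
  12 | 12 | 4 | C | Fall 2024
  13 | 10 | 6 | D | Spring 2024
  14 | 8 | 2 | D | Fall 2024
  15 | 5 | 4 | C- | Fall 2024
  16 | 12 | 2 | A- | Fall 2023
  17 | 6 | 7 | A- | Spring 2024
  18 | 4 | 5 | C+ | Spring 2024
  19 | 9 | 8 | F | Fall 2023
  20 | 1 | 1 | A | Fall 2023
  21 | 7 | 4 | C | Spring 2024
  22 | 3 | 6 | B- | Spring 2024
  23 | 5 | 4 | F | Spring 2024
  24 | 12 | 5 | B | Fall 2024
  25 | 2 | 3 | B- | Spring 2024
SELECT MAX(year) FROM students

Execution result:
4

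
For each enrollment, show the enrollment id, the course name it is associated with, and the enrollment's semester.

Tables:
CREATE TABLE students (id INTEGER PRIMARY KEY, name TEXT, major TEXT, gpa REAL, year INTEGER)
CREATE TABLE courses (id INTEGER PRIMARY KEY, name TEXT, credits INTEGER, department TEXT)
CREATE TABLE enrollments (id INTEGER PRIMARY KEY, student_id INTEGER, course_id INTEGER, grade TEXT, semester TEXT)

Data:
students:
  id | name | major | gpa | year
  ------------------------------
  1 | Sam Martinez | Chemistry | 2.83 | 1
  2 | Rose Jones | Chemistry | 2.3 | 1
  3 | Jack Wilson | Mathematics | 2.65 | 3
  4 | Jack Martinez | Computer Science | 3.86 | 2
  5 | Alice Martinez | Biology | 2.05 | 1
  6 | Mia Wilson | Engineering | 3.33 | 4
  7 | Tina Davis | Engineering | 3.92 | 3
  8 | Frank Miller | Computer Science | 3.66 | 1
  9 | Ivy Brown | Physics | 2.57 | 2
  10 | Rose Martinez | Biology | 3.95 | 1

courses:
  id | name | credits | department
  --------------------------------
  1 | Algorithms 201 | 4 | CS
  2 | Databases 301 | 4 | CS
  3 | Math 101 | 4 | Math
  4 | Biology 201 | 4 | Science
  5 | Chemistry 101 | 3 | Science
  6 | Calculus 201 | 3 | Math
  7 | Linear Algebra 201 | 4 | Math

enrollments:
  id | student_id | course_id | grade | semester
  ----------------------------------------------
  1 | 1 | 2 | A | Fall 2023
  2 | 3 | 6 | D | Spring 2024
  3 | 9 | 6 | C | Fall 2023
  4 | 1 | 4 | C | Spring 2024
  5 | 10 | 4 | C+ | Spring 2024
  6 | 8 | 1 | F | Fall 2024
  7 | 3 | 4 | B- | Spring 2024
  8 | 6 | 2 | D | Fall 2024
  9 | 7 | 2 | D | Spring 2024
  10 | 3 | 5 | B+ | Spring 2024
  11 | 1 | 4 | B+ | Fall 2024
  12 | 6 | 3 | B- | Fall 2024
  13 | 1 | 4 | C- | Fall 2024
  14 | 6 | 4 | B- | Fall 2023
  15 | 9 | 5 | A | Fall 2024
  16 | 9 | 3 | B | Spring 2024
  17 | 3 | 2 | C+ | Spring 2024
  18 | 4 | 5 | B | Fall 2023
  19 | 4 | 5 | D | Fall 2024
SELECT c.id, p.name AS course, c.semester FROM enrollments c JOIN courses p ON c.course_id = p.id

Execution result:
id | course | semester
1 | Databases 301 | Fall 2023
2 | Calculus 201 | Spring 2024
3 | Calculus 201 | Fall 2023
4 | Biology 201 | Spring 2024
5 | Biology 201 | Spring 2024
6 | Algorithms 201 | Fall 2024
7 | Biology 201 | Spring 2024
8 | Databases 301 | Fall 2024
9 | Databases 301 | Spring 2024
10 | Chemistry 101 | Spring 2024
11 | Biology 201 | Fall 2024
12 | Math 101 | Fall 2024
13 | Biology 201 | Fall 2024
14 | Biology 201 | Fall 2023
15 | Chemistry 101 | Fall 2024
16 | Math 101 | Spring 2024
17 | Databases 301 | Spring 2024
18 | Chemistry 101 | Fall 2023
19 | Chemistry 101 | Fall 2024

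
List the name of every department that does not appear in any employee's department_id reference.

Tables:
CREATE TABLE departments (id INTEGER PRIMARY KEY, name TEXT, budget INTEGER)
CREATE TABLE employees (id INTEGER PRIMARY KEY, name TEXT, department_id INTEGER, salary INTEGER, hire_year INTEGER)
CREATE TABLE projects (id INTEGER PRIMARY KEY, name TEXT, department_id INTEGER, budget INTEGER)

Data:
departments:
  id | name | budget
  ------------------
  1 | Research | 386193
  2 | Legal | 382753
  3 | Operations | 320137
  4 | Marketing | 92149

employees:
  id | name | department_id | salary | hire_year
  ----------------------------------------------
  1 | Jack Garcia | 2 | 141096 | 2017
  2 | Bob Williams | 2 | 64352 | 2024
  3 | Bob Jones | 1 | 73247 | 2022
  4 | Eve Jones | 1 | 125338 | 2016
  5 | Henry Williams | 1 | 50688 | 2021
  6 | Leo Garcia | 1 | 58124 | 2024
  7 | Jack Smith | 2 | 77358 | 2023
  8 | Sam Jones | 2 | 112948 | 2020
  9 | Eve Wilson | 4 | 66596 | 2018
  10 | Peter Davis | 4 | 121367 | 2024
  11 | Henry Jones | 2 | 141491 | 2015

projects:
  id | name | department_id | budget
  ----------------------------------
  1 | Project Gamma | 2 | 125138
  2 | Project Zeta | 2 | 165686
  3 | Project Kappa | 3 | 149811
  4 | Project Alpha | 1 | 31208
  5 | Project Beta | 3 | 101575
SELECT p.name FROM departments p LEFT JOIN employees c ON c.department_id = p.id WHERE c.id IS NULL

Execution result:
Operations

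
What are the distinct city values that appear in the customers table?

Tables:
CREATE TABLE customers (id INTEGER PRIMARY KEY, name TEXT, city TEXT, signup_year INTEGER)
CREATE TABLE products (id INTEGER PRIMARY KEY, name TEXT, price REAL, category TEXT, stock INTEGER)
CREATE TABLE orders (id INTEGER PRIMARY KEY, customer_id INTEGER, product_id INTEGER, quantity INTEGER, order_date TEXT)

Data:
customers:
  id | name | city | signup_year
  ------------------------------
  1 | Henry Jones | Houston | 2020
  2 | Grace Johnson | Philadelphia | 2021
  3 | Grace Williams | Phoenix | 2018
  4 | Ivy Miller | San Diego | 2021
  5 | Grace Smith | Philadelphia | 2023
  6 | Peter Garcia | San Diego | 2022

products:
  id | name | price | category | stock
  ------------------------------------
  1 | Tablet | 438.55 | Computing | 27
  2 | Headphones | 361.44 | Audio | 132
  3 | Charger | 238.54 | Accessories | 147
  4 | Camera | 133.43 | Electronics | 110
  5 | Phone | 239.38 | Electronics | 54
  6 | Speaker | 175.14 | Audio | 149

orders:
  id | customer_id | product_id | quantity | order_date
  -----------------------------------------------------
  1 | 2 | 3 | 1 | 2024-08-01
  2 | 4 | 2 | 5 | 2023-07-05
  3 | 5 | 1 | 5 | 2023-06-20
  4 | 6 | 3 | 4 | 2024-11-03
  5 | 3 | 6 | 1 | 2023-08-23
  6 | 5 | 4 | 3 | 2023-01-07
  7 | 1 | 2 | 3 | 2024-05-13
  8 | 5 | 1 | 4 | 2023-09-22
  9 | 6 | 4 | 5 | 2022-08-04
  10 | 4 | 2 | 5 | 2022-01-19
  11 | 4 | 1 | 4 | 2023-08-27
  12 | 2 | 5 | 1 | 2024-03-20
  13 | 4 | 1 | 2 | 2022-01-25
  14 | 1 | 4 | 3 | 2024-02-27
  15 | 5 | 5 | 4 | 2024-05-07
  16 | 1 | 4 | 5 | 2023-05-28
SELECT DISTINCT city FROM customers

Execution result:
city
Houston
Philadelphia
Phoenix
San Diego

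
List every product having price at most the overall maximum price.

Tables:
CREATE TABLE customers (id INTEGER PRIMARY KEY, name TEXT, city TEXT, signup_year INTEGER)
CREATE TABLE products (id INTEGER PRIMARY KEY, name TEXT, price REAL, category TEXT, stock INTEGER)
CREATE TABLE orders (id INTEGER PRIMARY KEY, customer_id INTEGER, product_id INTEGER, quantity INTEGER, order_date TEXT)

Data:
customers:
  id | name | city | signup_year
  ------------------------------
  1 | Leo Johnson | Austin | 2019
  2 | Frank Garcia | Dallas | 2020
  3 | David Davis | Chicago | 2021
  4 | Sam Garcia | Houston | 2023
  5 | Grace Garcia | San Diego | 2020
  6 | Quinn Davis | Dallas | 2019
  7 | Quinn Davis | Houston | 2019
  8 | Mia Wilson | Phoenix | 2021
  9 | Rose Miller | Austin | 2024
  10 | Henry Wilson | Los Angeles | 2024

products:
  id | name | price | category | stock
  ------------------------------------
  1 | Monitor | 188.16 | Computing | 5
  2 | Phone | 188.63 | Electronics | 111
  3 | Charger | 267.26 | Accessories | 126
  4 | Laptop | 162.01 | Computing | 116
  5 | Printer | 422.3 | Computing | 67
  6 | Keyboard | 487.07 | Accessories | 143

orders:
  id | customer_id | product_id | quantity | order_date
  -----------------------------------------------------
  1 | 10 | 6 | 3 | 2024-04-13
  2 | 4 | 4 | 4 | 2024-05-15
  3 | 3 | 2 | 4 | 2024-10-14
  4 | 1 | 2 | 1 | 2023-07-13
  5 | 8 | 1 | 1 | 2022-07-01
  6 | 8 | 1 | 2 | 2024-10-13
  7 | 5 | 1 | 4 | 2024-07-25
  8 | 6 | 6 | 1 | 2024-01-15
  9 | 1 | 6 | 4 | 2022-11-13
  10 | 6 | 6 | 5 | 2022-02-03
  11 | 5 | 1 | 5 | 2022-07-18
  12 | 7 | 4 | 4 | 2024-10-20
SELECT name, price FROM products WHERE price <= (SELECT MAX(price) FROM products)

Execution result:
name | price
Monitor | 188.16
Phone | 188.63
Charger | 267.26
Laptop | 162.01
Printer | 422.30
Keyboard | 487.07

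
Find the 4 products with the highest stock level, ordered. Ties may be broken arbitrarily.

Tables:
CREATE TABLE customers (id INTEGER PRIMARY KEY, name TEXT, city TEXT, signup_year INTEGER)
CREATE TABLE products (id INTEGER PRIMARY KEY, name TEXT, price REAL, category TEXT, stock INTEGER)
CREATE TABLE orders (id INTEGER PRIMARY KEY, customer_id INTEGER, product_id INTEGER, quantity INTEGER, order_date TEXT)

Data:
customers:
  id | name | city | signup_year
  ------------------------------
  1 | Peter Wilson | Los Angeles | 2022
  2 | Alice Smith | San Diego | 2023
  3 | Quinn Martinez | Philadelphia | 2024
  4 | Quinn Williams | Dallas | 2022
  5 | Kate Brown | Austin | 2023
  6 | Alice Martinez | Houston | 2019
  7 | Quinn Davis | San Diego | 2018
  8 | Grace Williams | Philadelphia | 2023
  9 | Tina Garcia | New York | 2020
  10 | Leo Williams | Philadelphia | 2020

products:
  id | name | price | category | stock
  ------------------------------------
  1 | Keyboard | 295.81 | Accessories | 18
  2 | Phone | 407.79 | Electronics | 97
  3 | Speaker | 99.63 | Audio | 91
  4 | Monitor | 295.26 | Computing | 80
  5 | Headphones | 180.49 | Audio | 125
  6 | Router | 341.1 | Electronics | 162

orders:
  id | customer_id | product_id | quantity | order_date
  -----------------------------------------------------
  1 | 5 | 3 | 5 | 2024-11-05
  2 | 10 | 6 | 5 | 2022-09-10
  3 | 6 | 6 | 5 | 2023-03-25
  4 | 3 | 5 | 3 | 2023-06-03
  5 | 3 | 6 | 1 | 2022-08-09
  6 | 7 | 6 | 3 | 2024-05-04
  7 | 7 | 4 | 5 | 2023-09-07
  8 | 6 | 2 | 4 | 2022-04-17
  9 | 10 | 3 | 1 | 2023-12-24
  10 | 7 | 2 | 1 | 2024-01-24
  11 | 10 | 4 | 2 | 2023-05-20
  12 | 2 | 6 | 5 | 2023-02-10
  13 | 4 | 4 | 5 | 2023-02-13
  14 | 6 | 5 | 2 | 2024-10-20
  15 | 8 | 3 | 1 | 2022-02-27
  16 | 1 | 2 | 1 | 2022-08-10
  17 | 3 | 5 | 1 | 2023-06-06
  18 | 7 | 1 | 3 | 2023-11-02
SELECT name, stock FROM products ORDER BY stock DESC LIMIT 4

Execution result:
name | stock
Router | 162
Headphones | 125
Phone | 97
Speaker | 91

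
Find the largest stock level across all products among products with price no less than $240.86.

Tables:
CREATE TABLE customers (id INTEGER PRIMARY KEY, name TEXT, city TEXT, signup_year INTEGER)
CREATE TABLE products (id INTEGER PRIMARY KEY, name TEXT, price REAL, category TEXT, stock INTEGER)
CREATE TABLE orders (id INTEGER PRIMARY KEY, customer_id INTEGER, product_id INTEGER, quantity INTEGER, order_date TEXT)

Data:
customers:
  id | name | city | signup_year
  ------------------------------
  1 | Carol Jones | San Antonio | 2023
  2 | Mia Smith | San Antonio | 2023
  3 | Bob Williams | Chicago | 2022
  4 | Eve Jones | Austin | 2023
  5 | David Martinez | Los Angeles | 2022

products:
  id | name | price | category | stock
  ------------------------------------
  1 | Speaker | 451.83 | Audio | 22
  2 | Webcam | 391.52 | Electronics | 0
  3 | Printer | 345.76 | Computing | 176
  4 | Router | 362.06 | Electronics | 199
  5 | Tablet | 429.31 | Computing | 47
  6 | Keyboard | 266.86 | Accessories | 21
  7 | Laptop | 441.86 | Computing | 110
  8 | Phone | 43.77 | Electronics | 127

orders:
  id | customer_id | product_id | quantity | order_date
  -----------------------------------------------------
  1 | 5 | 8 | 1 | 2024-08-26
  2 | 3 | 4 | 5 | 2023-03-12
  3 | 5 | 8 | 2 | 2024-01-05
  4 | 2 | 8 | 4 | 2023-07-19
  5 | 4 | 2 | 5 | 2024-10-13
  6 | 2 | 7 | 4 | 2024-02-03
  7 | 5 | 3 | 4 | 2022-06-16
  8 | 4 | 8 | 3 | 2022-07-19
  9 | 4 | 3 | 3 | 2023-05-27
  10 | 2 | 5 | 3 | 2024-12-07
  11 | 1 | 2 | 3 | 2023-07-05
SELECT MAX(stock) FROM products WHERE price >= 240.86

Execution result:
199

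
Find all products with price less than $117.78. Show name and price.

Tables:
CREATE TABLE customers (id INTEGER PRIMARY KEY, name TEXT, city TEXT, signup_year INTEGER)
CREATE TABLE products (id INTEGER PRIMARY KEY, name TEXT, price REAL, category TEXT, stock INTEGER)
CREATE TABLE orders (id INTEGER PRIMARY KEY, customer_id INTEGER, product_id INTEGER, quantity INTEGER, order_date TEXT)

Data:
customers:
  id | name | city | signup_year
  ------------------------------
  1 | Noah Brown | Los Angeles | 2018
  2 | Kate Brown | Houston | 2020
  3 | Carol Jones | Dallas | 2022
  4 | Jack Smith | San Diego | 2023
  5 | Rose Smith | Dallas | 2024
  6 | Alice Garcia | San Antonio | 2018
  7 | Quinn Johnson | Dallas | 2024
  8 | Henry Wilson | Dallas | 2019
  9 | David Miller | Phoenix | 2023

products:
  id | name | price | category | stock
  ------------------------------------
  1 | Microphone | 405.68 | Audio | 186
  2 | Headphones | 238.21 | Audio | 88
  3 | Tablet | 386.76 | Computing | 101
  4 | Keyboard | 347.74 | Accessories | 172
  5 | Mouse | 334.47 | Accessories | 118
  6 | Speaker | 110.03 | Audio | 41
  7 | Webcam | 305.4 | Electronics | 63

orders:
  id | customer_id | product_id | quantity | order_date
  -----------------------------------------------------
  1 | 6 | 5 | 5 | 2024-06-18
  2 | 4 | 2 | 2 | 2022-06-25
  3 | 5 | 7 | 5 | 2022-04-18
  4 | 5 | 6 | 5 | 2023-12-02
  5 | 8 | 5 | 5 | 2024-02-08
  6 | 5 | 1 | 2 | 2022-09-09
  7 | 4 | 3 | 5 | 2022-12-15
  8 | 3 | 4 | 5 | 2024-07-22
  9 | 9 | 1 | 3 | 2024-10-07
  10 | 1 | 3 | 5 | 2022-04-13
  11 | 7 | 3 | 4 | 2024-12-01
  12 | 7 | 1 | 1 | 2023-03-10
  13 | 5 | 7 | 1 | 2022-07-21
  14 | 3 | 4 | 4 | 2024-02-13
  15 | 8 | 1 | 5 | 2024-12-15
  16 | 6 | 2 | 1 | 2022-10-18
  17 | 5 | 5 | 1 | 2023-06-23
SELECT name, price FROM products WHERE price < 117.78

Execution result:
name | price
Speaker | 110.03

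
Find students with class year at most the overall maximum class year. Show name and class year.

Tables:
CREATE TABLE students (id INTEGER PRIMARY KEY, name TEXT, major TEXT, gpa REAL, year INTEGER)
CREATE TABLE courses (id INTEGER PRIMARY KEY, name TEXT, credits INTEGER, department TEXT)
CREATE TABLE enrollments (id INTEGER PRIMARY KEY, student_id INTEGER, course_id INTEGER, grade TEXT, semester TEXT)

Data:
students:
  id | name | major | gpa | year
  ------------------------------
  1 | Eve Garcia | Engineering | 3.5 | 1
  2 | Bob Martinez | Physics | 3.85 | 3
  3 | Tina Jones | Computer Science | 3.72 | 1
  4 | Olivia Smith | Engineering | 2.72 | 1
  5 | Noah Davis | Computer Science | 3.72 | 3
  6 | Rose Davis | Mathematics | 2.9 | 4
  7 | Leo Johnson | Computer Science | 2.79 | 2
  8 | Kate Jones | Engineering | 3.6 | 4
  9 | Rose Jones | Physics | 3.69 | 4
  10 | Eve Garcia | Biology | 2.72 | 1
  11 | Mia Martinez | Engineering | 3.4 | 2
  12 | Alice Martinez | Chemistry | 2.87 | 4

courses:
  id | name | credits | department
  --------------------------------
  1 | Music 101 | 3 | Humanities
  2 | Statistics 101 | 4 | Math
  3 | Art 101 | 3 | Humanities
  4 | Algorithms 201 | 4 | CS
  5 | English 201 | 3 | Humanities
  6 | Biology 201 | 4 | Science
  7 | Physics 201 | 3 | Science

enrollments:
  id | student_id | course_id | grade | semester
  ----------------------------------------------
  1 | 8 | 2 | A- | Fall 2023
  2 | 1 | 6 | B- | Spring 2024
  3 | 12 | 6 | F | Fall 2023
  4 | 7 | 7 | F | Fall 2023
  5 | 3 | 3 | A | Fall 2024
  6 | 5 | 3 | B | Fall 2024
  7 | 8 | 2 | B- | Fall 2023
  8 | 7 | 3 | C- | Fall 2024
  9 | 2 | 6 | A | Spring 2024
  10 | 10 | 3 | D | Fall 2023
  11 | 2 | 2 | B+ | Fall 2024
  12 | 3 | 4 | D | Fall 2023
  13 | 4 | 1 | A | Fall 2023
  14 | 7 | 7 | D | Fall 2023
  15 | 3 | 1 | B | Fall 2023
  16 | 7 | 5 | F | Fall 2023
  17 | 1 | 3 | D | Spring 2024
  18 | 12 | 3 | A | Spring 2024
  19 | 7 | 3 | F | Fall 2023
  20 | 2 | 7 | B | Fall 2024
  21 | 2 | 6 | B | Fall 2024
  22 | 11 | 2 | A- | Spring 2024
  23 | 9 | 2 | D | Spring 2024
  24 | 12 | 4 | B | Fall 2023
SELECT name, year FROM students WHERE year <= (SELECT MAX(year) FROM students)

Execution result:
name | year
Eve Garcia | 1
Bob Martinez | 3
Tina Jones | 1
Olivia Smith | 1
Noah Davis | 3
Rose Davis | 4
Leo Johnson | 2
Kate Jones | 4
Rose Jones | 4
Eve Garcia | 1
Mia Martinez | 2
Alice Martinez | 4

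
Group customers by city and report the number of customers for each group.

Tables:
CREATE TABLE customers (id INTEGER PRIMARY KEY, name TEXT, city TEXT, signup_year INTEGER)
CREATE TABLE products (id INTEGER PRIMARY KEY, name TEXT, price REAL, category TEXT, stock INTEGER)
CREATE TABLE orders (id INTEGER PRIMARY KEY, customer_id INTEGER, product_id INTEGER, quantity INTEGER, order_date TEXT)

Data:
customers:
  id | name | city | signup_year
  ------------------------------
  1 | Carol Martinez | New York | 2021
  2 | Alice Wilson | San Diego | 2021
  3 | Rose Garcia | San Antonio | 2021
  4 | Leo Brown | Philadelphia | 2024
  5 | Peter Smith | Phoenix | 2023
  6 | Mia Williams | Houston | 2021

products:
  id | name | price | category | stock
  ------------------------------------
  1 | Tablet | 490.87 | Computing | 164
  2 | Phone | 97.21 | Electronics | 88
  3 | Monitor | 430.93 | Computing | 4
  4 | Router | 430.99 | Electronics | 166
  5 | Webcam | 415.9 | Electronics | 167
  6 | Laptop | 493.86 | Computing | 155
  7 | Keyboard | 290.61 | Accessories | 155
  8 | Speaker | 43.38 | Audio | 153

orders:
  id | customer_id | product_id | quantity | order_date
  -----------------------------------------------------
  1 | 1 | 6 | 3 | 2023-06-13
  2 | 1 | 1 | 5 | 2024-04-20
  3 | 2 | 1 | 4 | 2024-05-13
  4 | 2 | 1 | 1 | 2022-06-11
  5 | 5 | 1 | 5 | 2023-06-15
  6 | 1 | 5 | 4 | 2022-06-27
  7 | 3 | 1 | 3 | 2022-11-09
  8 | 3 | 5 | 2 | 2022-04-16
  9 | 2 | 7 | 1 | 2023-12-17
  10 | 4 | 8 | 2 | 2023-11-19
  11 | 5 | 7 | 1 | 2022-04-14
SELECT city, COUNT(*) AS n FROM customers GROUP BY city

Execution result:
city | n
Houston | 1
New York | 1
Philadelphia | 1
Phoenix | 1
San Antonio | 1
San Diego | 1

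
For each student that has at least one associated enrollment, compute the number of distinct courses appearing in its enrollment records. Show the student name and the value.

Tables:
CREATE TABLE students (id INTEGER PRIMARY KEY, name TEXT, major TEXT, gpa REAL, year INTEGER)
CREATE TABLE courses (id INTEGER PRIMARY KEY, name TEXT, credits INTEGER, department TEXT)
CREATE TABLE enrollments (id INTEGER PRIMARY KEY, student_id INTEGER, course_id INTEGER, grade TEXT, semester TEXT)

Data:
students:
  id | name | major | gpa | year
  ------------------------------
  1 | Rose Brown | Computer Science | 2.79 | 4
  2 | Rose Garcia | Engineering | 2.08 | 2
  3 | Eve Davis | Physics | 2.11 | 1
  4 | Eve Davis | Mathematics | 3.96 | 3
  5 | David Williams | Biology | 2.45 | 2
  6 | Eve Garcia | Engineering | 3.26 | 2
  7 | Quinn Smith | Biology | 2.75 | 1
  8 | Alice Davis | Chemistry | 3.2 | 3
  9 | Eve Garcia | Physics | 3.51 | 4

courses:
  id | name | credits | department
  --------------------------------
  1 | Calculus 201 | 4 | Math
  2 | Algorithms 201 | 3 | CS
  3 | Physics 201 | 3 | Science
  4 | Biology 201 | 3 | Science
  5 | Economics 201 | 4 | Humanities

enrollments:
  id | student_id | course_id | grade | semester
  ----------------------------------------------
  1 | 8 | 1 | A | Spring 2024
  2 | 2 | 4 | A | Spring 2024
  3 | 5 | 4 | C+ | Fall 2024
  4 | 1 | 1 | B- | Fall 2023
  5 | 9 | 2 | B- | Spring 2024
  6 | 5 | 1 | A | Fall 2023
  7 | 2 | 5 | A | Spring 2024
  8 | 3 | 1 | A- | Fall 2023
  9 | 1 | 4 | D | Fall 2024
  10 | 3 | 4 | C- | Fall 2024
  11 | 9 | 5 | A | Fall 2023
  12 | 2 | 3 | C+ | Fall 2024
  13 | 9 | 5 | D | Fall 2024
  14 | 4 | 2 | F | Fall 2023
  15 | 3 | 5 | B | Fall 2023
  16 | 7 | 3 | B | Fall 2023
SELECT p.name, COUNT(DISTINCT c.course_id) AS distinct_course_count FROM enrollments c JOIN students p ON c.student_id = p.id GROUP BY p.id, p.name

Execution result:
name | distinct_course_count
Rose Brown | 2
Rose Garcia | 3
Eve Davis | 3
Eve Davis | 1
David Williams | 2
Quinn Smith | 1
Alice Davis | 1
Eve Garcia | 2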